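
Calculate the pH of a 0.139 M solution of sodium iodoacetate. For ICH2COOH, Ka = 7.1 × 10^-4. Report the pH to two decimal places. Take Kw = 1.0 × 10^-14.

ICH2COO- is the conjugate base of the weak acid ICH2COOH.
Kb = Kw/Ka = 1.0×10^-14 / 7.1 × 10^-4 = 1.41 × 10^-11
Kb = x²/(0.139 − x) = 1.41 × 10^-11
Assume x ≪ 0.139: x ≈ √(1.41 × 10^-11 × 0.139) = 1.40 × 10^-6 M
pOH = −log(1.40 × 10^-6) = 5.85; pH = 14.00 − 5.85 = 8.15

pH = 8.15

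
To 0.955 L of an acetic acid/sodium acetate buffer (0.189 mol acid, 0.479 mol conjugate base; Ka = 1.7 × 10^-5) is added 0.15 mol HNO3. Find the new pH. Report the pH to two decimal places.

pH = 4.76

Added H+ converts CH3COO- to CH3COOH: CH3COOH → 0.339 mol, CH3COO- → 0.329 mol.
pKa = −log(1.7 × 10^-5) = 4.770
Henderson–Hasselbalch with mole ratio 0.329/0.339: pH = 4.770 + (-0.013)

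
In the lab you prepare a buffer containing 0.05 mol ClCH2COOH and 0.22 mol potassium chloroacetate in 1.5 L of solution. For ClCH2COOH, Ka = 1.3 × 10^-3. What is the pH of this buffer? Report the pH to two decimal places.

pKa = −log(1.3 × 10^-3) = 2.886
Henderson–Hasselbalch: pH = pKa + log([ClCH2COO-]/[ClCH2COOH]) = 2.886 + log(0.22/0.05)
pH = 2.886 + (+0.643) = 3.53

pH = 3.53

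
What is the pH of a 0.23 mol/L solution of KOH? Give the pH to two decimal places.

KOH is a strong base; [OH-] = 0.23 M.
pOH = -log(0.23) = 0.64
pH = 14.00 - 0.64 = 13.36

pH = 13.36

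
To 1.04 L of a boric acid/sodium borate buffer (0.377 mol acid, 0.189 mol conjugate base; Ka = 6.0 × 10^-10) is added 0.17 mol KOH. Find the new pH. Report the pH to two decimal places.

pH = 9.46

OH- converts B(OH)3 to B(OH)4-: B(OH)3 → 0.207 mol, B(OH)4- → 0.359 mol.
pKa = −log(6.0 × 10^-10) = 9.222
pH = pKa + log([A⁻]/[HA]) = 9.222 + log(0.359/0.207) = 9.222 +0.239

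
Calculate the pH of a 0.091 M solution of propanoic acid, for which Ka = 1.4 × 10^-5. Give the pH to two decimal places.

CH3CH2COOH ⇌ CH3CH2COO- + H+
Ka = x²/(0.091 − x) = 1.4 × 10^-5
Since Ka ≪ C₀, x ≈ √(Ka·C₀) = 1.13 × 10^-3 M.
(x/C₀ = 1.2% < 5%, so the approximation holds.)
pH = −log[H+] = −log(1.13 × 10^-3) = 2.95

pH = 2.95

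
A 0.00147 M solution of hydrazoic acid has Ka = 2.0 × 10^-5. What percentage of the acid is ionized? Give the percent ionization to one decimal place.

11.0%

HN3 ⇌ N3- + H+; let x = [H+] at equilibrium.
Solve x² + 2e-05x − 2.94e-08 = 0 → x = 1.62 × 10^-4 M
Fraction ionized = 1.62 × 10^-4 / 0.00147 = 0.1102 → 11.0%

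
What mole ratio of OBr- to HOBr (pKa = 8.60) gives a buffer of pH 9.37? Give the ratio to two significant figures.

pH = pKa + log(r) ⇒ log(r) = 9.37 − 8.60 = +0.77
r = [OBr-]/[HOBr] = 10^(+0.77) = 5.89

ratio = 5.9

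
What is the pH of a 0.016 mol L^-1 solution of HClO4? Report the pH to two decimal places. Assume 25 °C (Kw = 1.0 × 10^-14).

HClO4 is a strong acid and dissociates completely, so [H+] = 0.016 M.
pH = -log(0.016) = 1.80

pH = 1.80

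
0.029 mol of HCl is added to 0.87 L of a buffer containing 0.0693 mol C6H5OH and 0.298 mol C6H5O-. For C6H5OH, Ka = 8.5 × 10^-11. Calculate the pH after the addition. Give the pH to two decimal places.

pH = 10.51

Added H+ converts C6H5O- to C6H5OH: C6H5OH → 0.0983 mol, C6H5O- → 0.269 mol.
pKa = −log(8.5 × 10^-11) = 10.071
Henderson–Hasselbalch with mole ratio 0.269/0.0983: pH = 10.071 + (+0.437)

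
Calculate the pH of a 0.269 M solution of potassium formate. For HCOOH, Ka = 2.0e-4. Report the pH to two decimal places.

HCOO- is the conjugate base of the weak acid HCOOH.
Kb = Kw/Ka = 1.0×10^-14 / 2.0 × 10^-4 = 5.00 × 10^-11
From the ICE table, Kb = [OH-]²/(0.269 − [OH-]) = 5.00 × 10^-11.
Since Kb ≪ C₀, [OH-] ≈ √(Kb·C₀) = 3.67 × 10^-6 M.
pOH = −log(3.67 × 10^-6) = 5.44; pH = 14.00 − 5.44 = 8.56

pH = 8.56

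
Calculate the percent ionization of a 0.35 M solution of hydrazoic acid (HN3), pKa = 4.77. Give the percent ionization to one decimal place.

HN3 ⇌ N3- + H+; let x = [H+] at equilibrium.
Ka = 10^(−4.77) = 1.70 × 10^-5
x ≈ √(Ka·C₀) = √(1.70 × 10^-5 × 0.35) = 2.44 × 10^-3 M
% ionization = x/C₀ × 100% = 2.44 × 10^-3/0.35 × 100% = 0.7%

0.7%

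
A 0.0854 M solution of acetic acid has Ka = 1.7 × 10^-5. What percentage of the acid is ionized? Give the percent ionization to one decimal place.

1.4%

CH3COOH ⇌ CH3COO- + H+; let x = [H+] at equilibrium.
x ≈ √(Ka·C₀) = √(1.7 × 10^-5 × 0.0854) = 1.20 × 10^-3 M
% ionization = x/C₀ × 100% = 1.20 × 10^-3/0.0854 × 100% = 1.4%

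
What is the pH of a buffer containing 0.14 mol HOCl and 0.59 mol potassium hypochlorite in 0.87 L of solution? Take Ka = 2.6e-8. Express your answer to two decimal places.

pKa = −log(2.6 × 10^-8) = 7.585
Henderson–Hasselbalch: pH = pKa + log([OCl-]/[HOCl]) = 7.585 + log(0.59/0.14)
pH = 7.585 + (+0.625) = 8.21

pH = 8.21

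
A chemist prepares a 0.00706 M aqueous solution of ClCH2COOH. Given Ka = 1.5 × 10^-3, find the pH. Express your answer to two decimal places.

ClCH2COOH ⇌ ClCH2COO- + H+
Ka = x²/(0.00706 − x) = 1.5 × 10^-3
Here C₀/Ka ≈ 4.71, so the small-x approximation fails. Use the quadratic:
x = [−0.0015 + √(0.0015² + 4.24e-05)]/2 = 2.59 × 10^-3 M
pH = −log(2.59 × 10^-3) = 2.59

pH = 2.59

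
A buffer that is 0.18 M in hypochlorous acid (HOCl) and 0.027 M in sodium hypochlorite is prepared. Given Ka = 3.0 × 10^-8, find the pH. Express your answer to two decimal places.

pKa = −log(3.0 × 10^-8) = 7.523
Henderson–Hasselbalch: pH = pKa + log([OCl-]/[HOCl]) = 7.523 + log(0.027/0.18)
pH = 7.523 + (-0.824) = 6.70

pH = 6.70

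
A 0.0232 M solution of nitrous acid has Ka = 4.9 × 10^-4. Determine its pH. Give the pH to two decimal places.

HNO2 ⇌ NO2- + H+
Ka = [H+]²/(0.0232 − [H+]) = 4.9 × 10^-4
[H+] is not negligible relative to C₀; solve [H+]² + 0.00049·[H+] − 1.14e-05 = 0.
[H+] = [−0.00049 + √(0.00049² + 4.55e-05)]/2 = 3.14 × 10^-3 M
pH = −log[H+] = −log(3.14 × 10^-3) = 2.50

pH = 2.50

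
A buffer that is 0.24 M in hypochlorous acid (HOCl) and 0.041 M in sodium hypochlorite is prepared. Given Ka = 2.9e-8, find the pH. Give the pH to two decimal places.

pH = 6.77

pKa = −log(2.9 × 10^-8) = 7.538
Henderson–Hasselbalch: pH = pKa + log([OCl-]/[HOCl]) = 7.538 + log(0.041/0.24)
pH = 7.538 + (-0.767) = 6.77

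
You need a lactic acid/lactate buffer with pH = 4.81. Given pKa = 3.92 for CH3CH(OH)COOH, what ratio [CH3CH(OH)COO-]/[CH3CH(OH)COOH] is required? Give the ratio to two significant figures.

ratio = 7.8

pH = pKa + log(r) ⇒ log(r) = 4.81 − 3.92 = +0.89
r = [CH3CH(OH)COO-]/[CH3CH(OH)COOH] = 10^(+0.89) = 7.76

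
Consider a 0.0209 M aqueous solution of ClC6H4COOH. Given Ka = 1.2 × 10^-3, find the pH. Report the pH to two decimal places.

ClC6H4COOH ⇌ ClC6H4COO- + H+
From the ICE table, Ka = x²/(0.0209 − x) = 1.2 × 10^-3.
x is not negligible relative to C₀; solve x² + 0.0012·x − 2.51e-05 = 0.
x = (−Ka + √(Ka² + 4·Ka·C₀))/2 = 4.44 × 10^-3 M
pH = −log[H+] = −log(4.44 × 10^-3) = 2.35

pH = 2.35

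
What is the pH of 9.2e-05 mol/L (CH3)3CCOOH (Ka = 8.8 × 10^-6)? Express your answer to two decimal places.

pH = 4.61

(CH3)3CCOOH ⇌ (CH3)3CCOO- + H+
Ka = x²/(9.2e-05 − x) = 8.8 × 10^-6
x is not negligible relative to C₀; solve x² + 8.8e-06·x − 8.1e-10 = 0.
x = [−8.8e-06 + √(8.8e-06² + 3.24e-09)]/2 = 2.44 × 10^-5 M
pH = −log(2.44 × 10^-5) = 4.61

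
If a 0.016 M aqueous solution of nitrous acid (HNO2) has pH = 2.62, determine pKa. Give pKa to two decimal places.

pKa = 3.37

[H+] = 10^(-2.62) = 2.40 × 10^-3 M
At equilibrium [HA] = 0.016 − 2.40 × 10^-3 = 1.36 × 10^-2 M
Ka = [H+][A-]/[HA] = (2.40 × 10^-3)² / 1.36 × 10^-2 = 4.24 × 10^-4
pKa = -log(4.24 × 10^-4) = 3.37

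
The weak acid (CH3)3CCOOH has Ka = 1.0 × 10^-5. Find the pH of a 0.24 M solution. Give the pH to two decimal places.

(CH3)3CCOOH ⇌ (CH3)3CCOO- + H+
From the ICE table, Ka = [H+]²/(0.24 − [H+]) = 1.0 × 10^-5.
Neglecting [H+] in the denominator: [H+] = √(1.0 × 10^-5 × 0.24) = 1.55 × 10^-3 M
pH = −log[H+] = −log(1.55 × 10^-3) = 2.81

pH = 2.81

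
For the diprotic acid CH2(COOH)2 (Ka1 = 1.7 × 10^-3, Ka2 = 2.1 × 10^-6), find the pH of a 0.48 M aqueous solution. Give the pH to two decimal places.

pH = 1.56

Ka1 ≫ Ka2, so treat the first dissociation as the only significant source of H+.
Ka1 = x²/(0.48 − x) = 1.7 × 10^-3
Solving the quadratic: x = (−Ka1 + √(Ka1² + 4·Ka1·C₀))/2 = 2.77 × 10^-2 M
pH = −log(2.77 × 10^-2) = 1.56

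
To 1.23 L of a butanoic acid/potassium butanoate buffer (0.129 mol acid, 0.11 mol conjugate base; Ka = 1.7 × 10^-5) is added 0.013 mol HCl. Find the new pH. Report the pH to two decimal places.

pH = 4.60

Added H+ converts CH3(CH2)2COO- to CH3(CH2)2COOH: CH3(CH2)2COOH → 0.142 mol, CH3(CH2)2COO- → 0.097 mol.
pKa = −log(1.7 × 10^-5) = 4.770
pH = pKa + log([A⁻]/[HA]) = 4.770 + log(0.097/0.142) = 4.770 -0.166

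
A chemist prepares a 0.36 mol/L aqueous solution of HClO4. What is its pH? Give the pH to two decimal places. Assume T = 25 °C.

HClO4 is a strong acid and dissociates completely, so [H+] = 0.36 M.
pH = -log(0.36) = 0.44

pH = 0.44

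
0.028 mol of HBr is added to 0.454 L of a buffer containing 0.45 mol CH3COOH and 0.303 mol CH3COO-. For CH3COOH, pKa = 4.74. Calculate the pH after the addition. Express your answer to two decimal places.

pH = 4.50

Added H+ converts CH3COO- to CH3COOH: CH3COOH → 0.478 mol, CH3COO- → 0.275 mol.
pH = pKa + log(n_CH3COO-/n_CH3COOH) = 4.74 + log(0.275/0.478) = 4.74 + (-0.240)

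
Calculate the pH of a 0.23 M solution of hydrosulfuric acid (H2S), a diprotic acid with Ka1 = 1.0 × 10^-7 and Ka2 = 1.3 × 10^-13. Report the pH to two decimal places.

pH = 3.82

Ka1 ≫ Ka2, so treat the first dissociation as the only significant source of H+.
Ka1 = x²/(0.23 − x) = 1.0 × 10^-7
x ≈ √(1.0 × 10^-7 × 0.23) = 1.52 × 10^-4 M
pH = −log(1.52 × 10^-4) = 3.82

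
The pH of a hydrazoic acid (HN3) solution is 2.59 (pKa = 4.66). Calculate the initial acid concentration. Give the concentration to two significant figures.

C₀ = 3.0 × 10^-1 M

[H+] = 10^(-2.59) = 2.57 × 10^-3 M = x
Ka = 10^(−4.66) = 2.19 × 10^-5
Ka = x²/(C₀ − x) ⇒ C₀ = x + x²/Ka
C₀ = 2.57 × 10^-3 + (2.57 × 10^-3)²/(2.19 × 10^-5) = 3.04 × 10^-1 M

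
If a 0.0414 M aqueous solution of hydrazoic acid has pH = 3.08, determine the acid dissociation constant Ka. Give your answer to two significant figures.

Ka = 1.7 × 10^-5

[H+] = 10^(-3.08) = 8.32 × 10^-4 M
At equilibrium [HA] = 0.0414 − 8.32 × 10^-4 = 4.06 × 10^-2 M
Ka = [H+][A-]/[HA] = (8.32 × 10^-4)² / 4.06 × 10^-2 = 1.7 × 10^-5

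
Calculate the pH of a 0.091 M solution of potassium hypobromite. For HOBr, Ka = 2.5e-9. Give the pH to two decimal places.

pH = 10.78

OBr- is the conjugate base of the weak acid HOBr.
Kb = Kw/Ka = 1.0×10^-14 / 2.5 × 10^-9 = 4.00 × 10^-6
Kb = x²/(0.091 − x) = 4.00 × 10^-6
Assume x ≪ 0.091: x ≈ √(4.00 × 10^-6 × 0.091) = 6.03 × 10^-4 M
pOH = 3.22, so pH = 14.00 − pOH = 10.78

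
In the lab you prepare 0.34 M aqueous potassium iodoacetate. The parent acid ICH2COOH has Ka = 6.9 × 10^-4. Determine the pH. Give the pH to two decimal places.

ICH2COO- is the conjugate base of the weak acid ICH2COOH.
Kb = Kw/Ka = 1.0×10^-14 / 6.9 × 10^-4 = 1.45 × 10^-11
Kb = [OH-]²/(0.34 − [OH-]) = 1.45 × 10^-11
Neglecting [OH-] in the denominator: [OH-] = √(1.45 × 10^-11 × 0.34) = 2.22 × 10^-6 M
pOH = 5.65, so pH = 14.00 − pOH = 8.35

pH = 8.35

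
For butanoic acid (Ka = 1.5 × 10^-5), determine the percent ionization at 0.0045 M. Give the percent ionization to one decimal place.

5.6%

CH3(CH2)2COOH ⇌ CH3(CH2)2COO- + H+; let x = [H+] at equilibrium.
Ka = x²/(C₀ − x); solving the quadratic gives x = 2.52 × 10^-4 M.
Fraction ionized = 2.52 × 10^-4 / 0.0045 = 0.0560 → 5.6%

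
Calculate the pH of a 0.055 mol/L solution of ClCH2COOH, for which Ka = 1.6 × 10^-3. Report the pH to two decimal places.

pH = 2.06

ClCH2COOH ⇌ ClCH2COO- + H+
From the ICE table, Ka = [H+]²/(0.055 − [H+]) = 1.6 × 10^-3.
The 5% rule fails; solving [H+]² + Ka·[H+] − Ka·C₀ = 0 exactly:
[H+] = (−Ka + √(Ka² + 4·Ka·C₀))/2 = 8.61 × 10^-3 M
pH = −log[H+] = −log(8.61 × 10^-3) = 2.06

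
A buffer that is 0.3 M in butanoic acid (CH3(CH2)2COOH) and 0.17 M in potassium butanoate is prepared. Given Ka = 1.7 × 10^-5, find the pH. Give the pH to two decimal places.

pH = 4.52

pKa = −log(1.7 × 10^-5) = 4.770
Henderson–Hasselbalch: pH = pKa + log([CH3(CH2)2COO-]/[CH3(CH2)2COOH]) = 4.770 + log(0.17/0.3)
pH = 4.770 + (-0.247) = 4.52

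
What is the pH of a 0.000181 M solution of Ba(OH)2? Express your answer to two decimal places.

pH = 10.56

Ba(OH)2 is a strong base (each formula unit releases 2 OH-); [OH-] = 0.000362 M.
pOH = -log(0.000362) = 3.44
pH = 14.00 - 3.44 = 10.56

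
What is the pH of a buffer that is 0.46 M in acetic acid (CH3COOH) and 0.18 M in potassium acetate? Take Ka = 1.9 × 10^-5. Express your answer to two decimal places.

pH = 4.31

pKa = −log(1.9 × 10^-5) = 4.721
Using pH = pKa + log([base]/[acid]) with [base]/[acid] = 0.18/0.46:
pH = 4.721 + (-0.407) = 4.31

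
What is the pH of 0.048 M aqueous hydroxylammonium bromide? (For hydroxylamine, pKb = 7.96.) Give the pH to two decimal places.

NH3OH+ is the conjugate acid of the weak base NH2OH.
Kb = 10^(−7.96) = 1.10 × 10^-8
Ka = Kw/Kb = 1.0×10^-14 / 1.10 × 10^-8 = 9.09 × 10^-7
Ka = [H+]²/(0.048 − [H+]) = 9.09 × 10^-7
Neglecting [H+] in the denominator: [H+] = √(9.09 × 10^-7 × 0.048) = 2.09 × 10^-4 M
pH = −log(2.09 × 10^-4) = 3.68

pH = 3.68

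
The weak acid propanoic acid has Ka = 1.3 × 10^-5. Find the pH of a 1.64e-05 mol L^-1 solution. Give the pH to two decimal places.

CH3CH2COOH ⇌ CH3CH2COO- + H+
Ka = [H+]²/(1.64e-05 − [H+]) = 1.3 × 10^-5
[H+] is not negligible relative to C₀; solve [H+]² + 1.3e-05·[H+] − 2.13e-10 = 0.
[H+] = [−1.3e-05 + √(1.3e-05² + 8.53e-10)]/2 = 9.48 × 10^-6 M
pH = −log(9.48 × 10^-6) = 5.02

pH = 5.02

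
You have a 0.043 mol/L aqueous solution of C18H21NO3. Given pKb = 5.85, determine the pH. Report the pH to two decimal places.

C18H21NO3 + H2O ⇌ C18H22NO3+ + OH-
Kb = 10^(−5.85) = 1.41 × 10^-6
Kb = [OH-]²/(0.043 − [OH-]) = 1.41 × 10^-6
Assume [OH-] ≪ 0.043: [OH-] ≈ √(1.41 × 10^-6 × 0.043) = 2.46 × 10^-4 M
pOH = 3.61, so pH = 14.00 − pOH = 10.39

pH = 10.39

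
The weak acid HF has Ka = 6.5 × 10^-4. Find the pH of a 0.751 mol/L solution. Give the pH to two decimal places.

HF ⇌ F- + H+
Ka = [H+]²/(0.751 − [H+]) = 6.5 × 10^-4
Assume [H+] ≪ 0.751: [H+] ≈ √(6.5 × 10^-4 × 0.751) = 2.21 × 10^-2 M
Check: 2.9% ionized — well under 5%, approximation valid.
pH = −log[H+] = −log(2.21 × 10^-2) = 1.66

pH = 1.66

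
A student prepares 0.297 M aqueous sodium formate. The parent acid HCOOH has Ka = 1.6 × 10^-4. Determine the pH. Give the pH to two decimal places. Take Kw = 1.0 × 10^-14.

pH = 8.63

HCOO- is the conjugate base of the weak acid HCOOH.
Kb = Kw/Ka = 1.0×10^-14 / 1.6 × 10^-4 = 6.25 × 10^-11
Kb = [OH-]²/(0.297 − [OH-]) = 6.25 × 10^-11
Since Kb ≪ C₀, [OH-] ≈ √(Kb·C₀) = 4.31 × 10^-6 M.
pOH = −log(4.31 × 10^-6) = 5.37; pH = 14.00 − 5.37 = 8.63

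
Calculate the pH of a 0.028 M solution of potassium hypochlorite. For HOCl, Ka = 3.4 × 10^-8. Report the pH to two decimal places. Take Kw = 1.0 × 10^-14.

pH = 9.96

OCl- is the conjugate base of the weak acid HOCl.
Kb = Kw/Ka = 1.0×10^-14 / 3.4 × 10^-8 = 2.94 × 10^-7
Kb = x²/(0.028 − x) = 2.94 × 10^-7
Assume x ≪ 0.028: x ≈ √(2.94 × 10^-7 × 0.028) = 9.07 × 10^-5 M
pOH = −log(9.07 × 10^-5) = 4.04; pH = 14.00 − 4.04 = 9.96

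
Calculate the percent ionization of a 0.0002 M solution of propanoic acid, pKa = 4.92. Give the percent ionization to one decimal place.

CH3CH2COOH ⇌ CH3CH2COO- + H+; let x = [H+] at equilibrium.
Ka = 10^(−4.92) = 1.20 × 10^-5
Solve x² + 1.2e-05x − 2.4e-09 = 0 → x = 4.34 × 10^-5 M
% ionization = x/C₀ × 100% = 4.34 × 10^-5/0.0002 × 100% = 21.7%

21.7%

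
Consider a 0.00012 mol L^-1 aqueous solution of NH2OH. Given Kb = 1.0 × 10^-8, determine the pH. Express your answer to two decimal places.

pH = 8.04

NH2OH + H2O ⇌ NH3OH+ + OH-
From the ICE table, Kb = [OH-]²/(0.00012 − [OH-]) = 1.0 × 10^-8.
Neglecting [OH-] in the denominator: [OH-] = √(1.0 × 10^-8 × 0.00012) = 1.10 × 10^-6 M
Check: 0.91% ionized — well under 5%, approximation valid.
pOH = −log(1.10 × 10^-6) = 5.96; pH = 14.00 − 5.96 = 8.04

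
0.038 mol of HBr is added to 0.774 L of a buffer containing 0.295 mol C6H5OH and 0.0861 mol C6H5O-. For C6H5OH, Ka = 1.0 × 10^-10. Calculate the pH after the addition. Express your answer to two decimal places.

Added H+ converts C6H5O- to C6H5OH: C6H5OH → 0.333 mol, C6H5O- → 0.0481 mol.
pKa = −log(1.0 × 10^-10) = 10.000
Henderson–Hasselbalch with mole ratio 0.0481/0.333: pH = 10.000 + (-0.840)

pH = 9.16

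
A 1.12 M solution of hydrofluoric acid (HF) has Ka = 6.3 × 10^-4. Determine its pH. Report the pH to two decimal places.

HF ⇌ F- + H+
Ka = x²/(1.12 − x) = 6.3 × 10^-4
Assume x ≪ 1.12: x ≈ √(6.3 × 10^-4 × 1.12) = 2.66 × 10^-2 M
(x/C₀ = 2.4% < 5%, so the approximation holds.)
pH = −log[H+] = −log(2.66 × 10^-2) = 1.58

pH = 1.58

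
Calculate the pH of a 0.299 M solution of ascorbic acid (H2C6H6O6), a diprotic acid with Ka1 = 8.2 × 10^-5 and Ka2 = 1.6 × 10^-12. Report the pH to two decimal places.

Since Ka1 ≫ Ka2, the first ionization dominates [H+].
Ka1 = x²/(0.299 − x) = 8.2 × 10^-5
x ≈ √(8.2 × 10^-5 × 0.299) = 4.95 × 10^-3 M
pH = −log(4.95 × 10^-3) = 2.31

pH = 2.31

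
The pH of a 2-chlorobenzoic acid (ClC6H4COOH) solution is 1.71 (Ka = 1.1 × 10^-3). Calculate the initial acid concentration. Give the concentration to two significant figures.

C₀ = 3.7 × 10^-1 M

[H+] = 10^(-1.71) = 1.95 × 10^-2 M = x
Ka = x²/(C₀ − x) ⇒ C₀ = x + x²/Ka
C₀ = 1.95 × 10^-2 + (1.95 × 10^-2)²/(1.1 × 10^-3) = 3.65 × 10^-1 M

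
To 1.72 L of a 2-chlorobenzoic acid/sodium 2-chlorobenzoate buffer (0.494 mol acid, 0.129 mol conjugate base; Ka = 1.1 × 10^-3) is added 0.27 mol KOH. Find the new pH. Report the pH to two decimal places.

After neutralization: n(ClC6H4COOH) = 0.224 mol, n(ClC6H4COO-) = 0.399 mol.
pKa = −log(1.1 × 10^-3) = 2.959
pH = pKa + log([A⁻]/[HA]) = 2.959 + log(0.399/0.224) = 2.959 +0.251

pH = 3.21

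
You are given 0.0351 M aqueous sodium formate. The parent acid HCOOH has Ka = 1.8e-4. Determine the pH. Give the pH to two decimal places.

HCOO- is the conjugate base of the weak acid HCOOH.
Kb = Kw/Ka = 1.0×10^-14 / 1.8 × 10^-4 = 5.56 × 10^-11
Kb = [OH-]²/(0.0351 − [OH-]) = 5.56 × 10^-11
Neglecting [OH-] in the denominator: [OH-] = √(5.56 × 10^-11 × 0.0351) = 1.40 × 10^-6 M
pOH = 5.85, so pH = 14.00 − pOH = 8.15

pH = 8.15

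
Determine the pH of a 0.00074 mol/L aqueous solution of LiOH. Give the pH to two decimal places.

LiOH is a strong base; [OH-] = 0.00074 M.
pOH = -log(0.00074) = 3.13
pH = 14.00 - 3.13 = 10.87

pH = 10.87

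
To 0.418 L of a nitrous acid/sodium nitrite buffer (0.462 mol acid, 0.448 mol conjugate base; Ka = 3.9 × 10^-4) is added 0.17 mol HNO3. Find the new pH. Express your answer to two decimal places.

pH = 3.05

After neutralization: n(HNO2) = 0.632 mol, n(NO2-) = 0.278 mol.
pKa = −log(3.9 × 10^-4) = 3.409
Henderson–Hasselbalch with mole ratio 0.278/0.632: pH = 3.409 + (-0.357)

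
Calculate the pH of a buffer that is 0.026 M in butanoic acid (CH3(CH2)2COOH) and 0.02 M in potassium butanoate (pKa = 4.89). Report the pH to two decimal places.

pH = 4.78

pH = pKa + log([A⁻]/[HA]) = 4.89 + log(0.02/0.026)
pH = 4.89 + (-0.114) = 4.78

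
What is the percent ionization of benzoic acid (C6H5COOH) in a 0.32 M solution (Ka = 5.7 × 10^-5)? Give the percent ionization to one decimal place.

1.3%

C6H5COOH ⇌ C6H5COO- + H+; let x = [H+] at equilibrium.
x ≈ √(Ka·C₀) = √(5.7 × 10^-5 × 0.32) = 4.27 × 10^-3 M
Fraction ionized = 4.27 × 10^-3 / 0.32 = 0.0133 → 1.3%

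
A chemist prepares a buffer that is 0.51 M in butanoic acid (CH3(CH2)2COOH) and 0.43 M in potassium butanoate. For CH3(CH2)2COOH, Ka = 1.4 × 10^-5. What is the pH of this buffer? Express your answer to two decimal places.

pH = 4.78

pKa = −log(1.4 × 10^-5) = 4.854
Using pH = pKa + log([base]/[acid]) with [base]/[acid] = 0.43/0.51:
pH = 4.854 + (-0.074) = 4.78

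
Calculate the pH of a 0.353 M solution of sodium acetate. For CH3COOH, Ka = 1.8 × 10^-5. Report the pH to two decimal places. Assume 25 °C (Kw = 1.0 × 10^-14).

pH = 9.15

CH3COO- is the conjugate base of the weak acid CH3COOH.
Kb = Kw/Ka = 1.0×10^-14 / 1.8 × 10^-5 = 5.56 × 10^-10
Kb = x²/(0.353 − x) = 5.56 × 10^-10
Neglecting x in the denominator: x = √(5.56 × 10^-10 × 0.353) = 1.40 × 10^-5 M
Check: 0.004% ionized — well under 5%, approximation valid.
pOH = −log(1.40 × 10^-5) = 4.85; pH = 14.00 − 4.85 = 9.15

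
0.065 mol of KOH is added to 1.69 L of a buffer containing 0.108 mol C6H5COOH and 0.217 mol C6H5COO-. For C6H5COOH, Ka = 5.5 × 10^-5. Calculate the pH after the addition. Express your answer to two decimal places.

pH = 5.08

After neutralization: n(C6H5COOH) = 0.043 mol, n(C6H5COO-) = 0.282 mol.
pKa = −log(5.5 × 10^-5) = 4.260
pH = pKa + log(n_C6H5COO-/n_C6H5COOH) = 4.260 + log(0.282/0.043) = 4.260 + (+0.817)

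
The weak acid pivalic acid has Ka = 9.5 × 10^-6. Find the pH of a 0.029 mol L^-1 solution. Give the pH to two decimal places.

(CH3)3CCOOH ⇌ (CH3)3CCOO- + H+
Ka = [H+]²/(0.029 − [H+]) = 9.5 × 10^-6
Assume [H+] ≪ 0.029: [H+] ≈ √(9.5 × 10^-6 × 0.029) = 5.25 × 10^-4 M
Check: 1.8% ionized — well under 5%, approximation valid.
pH = −log[H+] = −log(5.25 × 10^-4) = 3.28

pH = 3.28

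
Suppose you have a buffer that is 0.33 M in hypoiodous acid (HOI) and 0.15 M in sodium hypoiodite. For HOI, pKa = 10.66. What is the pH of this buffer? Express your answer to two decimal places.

pH = 10.32

Henderson–Hasselbalch: pH = pKa + log([OI-]/[HOI]) = 10.66 + log(0.15/0.33)
pH = 10.66 + (-0.342) = 10.32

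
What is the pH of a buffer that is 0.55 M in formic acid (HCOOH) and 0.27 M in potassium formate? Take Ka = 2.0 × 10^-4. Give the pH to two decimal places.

pKa = −log(2.0 × 10^-4) = 3.699
Using pH = pKa + log([base]/[acid]) with [base]/[acid] = 0.27/0.55:
pH = 3.699 + (-0.309) = 3.39

pH = 3.39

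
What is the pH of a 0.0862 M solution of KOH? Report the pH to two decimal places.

KOH is a strong base; [OH-] = 0.0862 M.
pOH = -log(0.0862) = 1.06
pH = 14.00 - 1.06 = 12.94

pH = 12.94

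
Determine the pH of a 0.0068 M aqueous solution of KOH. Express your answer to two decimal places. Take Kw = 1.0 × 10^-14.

pH = 11.83

KOH is a strong base; [OH-] = 0.0068 M.
pOH = -log(0.0068) = 2.17
pH = 14.00 - 2.17 = 11.83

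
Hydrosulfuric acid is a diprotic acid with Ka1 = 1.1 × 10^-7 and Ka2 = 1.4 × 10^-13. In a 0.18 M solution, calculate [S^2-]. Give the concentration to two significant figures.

1.4 × 10^-13 M

First ionization gives [H+] ≈ [HS-] = 1.41 × 10^-4 M.
Second step: Ka2 = [H+][S^2-]/[HS-] ≈ [S^2-] (since [H+] ≈ [HS-]).
So [S^2-] ≈ Ka2.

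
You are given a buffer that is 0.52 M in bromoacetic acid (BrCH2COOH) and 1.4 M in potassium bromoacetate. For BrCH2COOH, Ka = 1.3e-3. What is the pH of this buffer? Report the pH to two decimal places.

pKa = −log(1.3 × 10^-3) = 2.886
pH = pKa + log([A⁻]/[HA]) = 2.886 + log(1.4/0.52)
pH = 2.886 + (+0.430) = 3.32

pH = 3.32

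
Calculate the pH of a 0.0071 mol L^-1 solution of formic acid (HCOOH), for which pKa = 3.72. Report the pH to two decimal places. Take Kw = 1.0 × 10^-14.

HCOOH ⇌ HCOO- + H+
Ka = 10^(−3.72) = 1.91 × 10^-4
Let x = [H+] at equilibrium. Ka = x²/(0.0071 − x).
The 5% rule fails; solving x² + Ka·x − Ka·C₀ = 0 exactly:
x = (−Ka + √(Ka² + 4·Ka·C₀))/2 = 1.07 × 10^-3 M
pH = −log[H+] = −log(1.07 × 10^-3) = 2.97

pH = 2.97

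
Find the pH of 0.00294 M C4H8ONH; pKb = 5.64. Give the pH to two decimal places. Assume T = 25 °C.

C4H8ONH + H2O ⇌ C4H8ONH2+ + OH-
Kb = 10^(−5.64) = 2.29 × 10^-6
Kb = [OH-]²/(0.00294 − [OH-]) = 2.29 × 10^-6
Since Kb ≪ C₀, [OH-] ≈ √(Kb·C₀) = 8.21 × 10^-5 M.
([OH-]/C₀ = 2.8% < 5%, so the approximation holds.)
pOH = 4.09, so pH = 14.00 − pOH = 9.91

pH = 9.91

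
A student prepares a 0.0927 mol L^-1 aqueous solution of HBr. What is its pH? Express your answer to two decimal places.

pH = 1.03

HBr is a strong acid and dissociates completely, so [H+] = 0.0927 M.
pH = -log(0.0927) = 1.03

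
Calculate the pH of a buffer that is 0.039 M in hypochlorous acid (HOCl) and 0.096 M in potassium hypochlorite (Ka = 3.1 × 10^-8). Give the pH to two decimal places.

pKa = −log(3.1 × 10^-8) = 7.509
Using pH = pKa + log([base]/[acid]) with [base]/[acid] = 0.096/0.039:
pH = 7.509 + (+0.391) = 7.90

pH = 7.90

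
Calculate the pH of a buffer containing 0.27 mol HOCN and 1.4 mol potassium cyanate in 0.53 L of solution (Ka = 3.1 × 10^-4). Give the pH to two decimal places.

pKa = −log(3.1 × 10^-4) = 3.509
pH = pKa + log([A⁻]/[HA]) = 3.509 + log(1.4/0.27)
pH = 3.509 + (+0.715) = 4.22

pH = 4.22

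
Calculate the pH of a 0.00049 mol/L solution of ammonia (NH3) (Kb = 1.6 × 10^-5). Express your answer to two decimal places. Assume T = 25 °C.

pH = 9.91

NH3 + H2O ⇌ NH4+ + OH-
Let x = [OH-] at equilibrium. Kb = x²/(0.00049 − x).
Here C₀/Kb ≈ 30.6, so the small-x approximation fails. Use the quadratic:
x = [−1.6e-05 + √(1.6e-05² + 3.14e-08)]/2 = 8.09 × 10^-5 M
pOH = −log(8.09 × 10^-5) = 4.09; pH = 14.00 − 4.09 = 9.91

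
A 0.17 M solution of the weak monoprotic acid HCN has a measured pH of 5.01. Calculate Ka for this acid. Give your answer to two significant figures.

[H+] = 10^(-5.01) = 9.77 × 10^-6 M
At equilibrium [HA] = 0.17 − 9.77 × 10^-6 = 1.70 × 10^-1 M
Ka = [H+][A-]/[HA] = (9.77 × 10^-6)² / 1.70 × 10^-1 = 5.6 × 10^-10

Ka = 5.6 × 10^-10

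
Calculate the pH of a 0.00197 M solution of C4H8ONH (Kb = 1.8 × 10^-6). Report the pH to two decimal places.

C4H8ONH + H2O ⇌ C4H8ONH2+ + OH-
From the ICE table, Kb = [OH-]²/(0.00197 − [OH-]) = 1.8 × 10^-6.
Neglecting [OH-] in the denominator: [OH-] = √(1.8 × 10^-6 × 0.00197) = 5.95 × 10^-5 M
([OH-]/C₀ = 3% < 5%, so the approximation holds.)
pOH = −log(5.95 × 10^-5) = 4.23; pH = 14.00 − 4.23 = 9.77

pH = 9.77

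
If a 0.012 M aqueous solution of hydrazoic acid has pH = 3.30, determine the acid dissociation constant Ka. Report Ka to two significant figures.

Ka = 2.2 × 10^-5

[H+] = 10^(-3.30) = 5.01 × 10^-4 M
At equilibrium [HA] = 0.012 − 5.01 × 10^-4 = 1.15 × 10^-2 M
Ka = [H+][A-]/[HA] = (5.01 × 10^-4)² / 1.15 × 10^-2 = 2.2 × 10^-5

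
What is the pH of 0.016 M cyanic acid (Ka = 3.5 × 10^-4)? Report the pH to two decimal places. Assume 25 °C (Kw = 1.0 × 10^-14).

HOCN ⇌ OCN- + H+
Ka = [H+]²/(0.016 − [H+]) = 3.5 × 10^-4
Here C₀/Ka ≈ 45.7, so the small-[H+] approximation fails. Use the quadratic:
[H+] = [−0.00035 + √(0.00035² + 2.24e-05)]/2 = 2.20 × 10^-3 M
pH = −log[H+] = −log(2.20 × 10^-3) = 2.66

pH = 2.66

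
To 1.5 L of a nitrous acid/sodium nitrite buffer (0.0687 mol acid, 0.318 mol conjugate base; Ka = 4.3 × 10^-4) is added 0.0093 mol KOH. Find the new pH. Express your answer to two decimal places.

pH = 4.11

OH- converts HNO2 to NO2-: HNO2 → 0.0594 mol, NO2- → 0.327 mol.
pKa = −log(4.3 × 10^-4) = 3.367
pH = pKa + log([A⁻]/[HA]) = 3.367 + log(0.327/0.0594) = 3.367 +0.741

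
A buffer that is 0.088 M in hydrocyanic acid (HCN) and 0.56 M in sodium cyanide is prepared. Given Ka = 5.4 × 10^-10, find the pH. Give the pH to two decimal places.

pH = 10.07

pKa = −log(5.4 × 10^-10) = 9.268
Using pH = pKa + log([base]/[acid]) with [base]/[acid] = 0.56/0.088:
pH = 9.268 + (+0.804) = 10.07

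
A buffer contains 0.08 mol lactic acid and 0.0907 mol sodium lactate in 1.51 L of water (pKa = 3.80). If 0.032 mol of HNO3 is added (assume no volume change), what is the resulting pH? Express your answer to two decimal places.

pH = 3.52

Added H+ converts CH3CH(OH)COO- to CH3CH(OH)COOH: CH3CH(OH)COOH → 0.112 mol, CH3CH(OH)COO- → 0.0587 mol.
Henderson–Hasselbalch with mole ratio 0.0587/0.112: pH = 3.80 + (-0.281)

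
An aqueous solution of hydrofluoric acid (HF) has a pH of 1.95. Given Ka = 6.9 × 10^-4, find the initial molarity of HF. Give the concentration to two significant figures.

[H+] = 10^(-1.95) = 1.12 × 10^-2 M = x
Ka = x²/(C₀ − x) ⇒ C₀ = x + x²/Ka
C₀ = 1.12 × 10^-2 + (1.12 × 10^-2)²/(6.9 × 10^-4) = 1.93 × 10^-1 M

C₀ = 1.9 × 10^-1 M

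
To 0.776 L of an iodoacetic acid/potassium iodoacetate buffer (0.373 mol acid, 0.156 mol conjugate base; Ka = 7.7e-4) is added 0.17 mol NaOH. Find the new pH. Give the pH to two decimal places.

After neutralization: n(ICH2COOH) = 0.203 mol, n(ICH2COO-) = 0.326 mol.
pKa = −log(7.7 × 10^-4) = 3.114
pH = pKa + log([A⁻]/[HA]) = 3.114 + log(0.326/0.203) = 3.114 +0.206

pH = 3.32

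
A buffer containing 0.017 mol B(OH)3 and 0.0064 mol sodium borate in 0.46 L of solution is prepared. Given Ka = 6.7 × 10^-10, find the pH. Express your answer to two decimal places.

pH = 8.75

pKa = −log(6.7 × 10^-10) = 9.174
Using pH = pKa + log([base]/[acid]) with [base]/[acid] = 0.0064/0.017:
pH = 9.174 + (-0.424) = 8.75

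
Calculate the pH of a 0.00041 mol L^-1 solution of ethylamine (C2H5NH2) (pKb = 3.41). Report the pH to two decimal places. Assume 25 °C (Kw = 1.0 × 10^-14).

pH = 10.40

C2H5NH2 + H2O ⇌ C2H5NH3+ + OH-
Kb = 10^(−3.41) = 3.89 × 10^-4
Kb = [OH-]²/(0.00041 − [OH-]) = 3.89 × 10^-4
The 5% rule fails; solving [OH-]² + Kb·[OH-] − Kb·C₀ = 0 exactly:
[OH-] = (−Kb + √(Kb² + 4·Kb·C₀))/2 = 2.50 × 10^-4 M
pOH = 3.60, so pH = 14.00 − pOH = 10.40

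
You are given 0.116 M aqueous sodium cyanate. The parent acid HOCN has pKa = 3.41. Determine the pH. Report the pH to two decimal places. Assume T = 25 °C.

OCN- is the conjugate base of the weak acid HOCN.
Ka = 10^(−3.41) = 3.89 × 10^-4
Kb = Kw/Ka = 1.0×10^-14 / 3.89 × 10^-4 = 2.57 × 10^-11
From the ICE table, Kb = x²/(0.116 − x) = 2.57 × 10^-11.
Since Kb ≪ C₀, x ≈ √(Kb·C₀) = 1.73 × 10^-6 M.
Check: 0.0015% ionized — well under 5%, approximation valid.
pOH = 5.76, so pH = 14.00 − pOH = 8.24

pH = 8.24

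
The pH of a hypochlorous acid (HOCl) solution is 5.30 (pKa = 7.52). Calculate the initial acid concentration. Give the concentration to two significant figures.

[H+] = 10^(-5.30) = 5.01 × 10^-6 M = x
Ka = 10^(−7.52) = 3.02 × 10^-8
Ka = x²/(C₀ − x) ⇒ C₀ = x + x²/Ka
C₀ = 5.01 × 10^-6 + (5.01 × 10^-6)²/(3.02 × 10^-8) = 8.36 × 10^-4 M

C₀ = 8.4 × 10^-4 M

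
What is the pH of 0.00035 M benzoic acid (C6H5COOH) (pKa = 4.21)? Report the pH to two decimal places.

pH = 3.92

C6H5COOH ⇌ C6H5COO- + H+
Ka = 10^(−4.21) = 6.17 × 10^-5
Ka = x²/(0.00035 − x) = 6.17 × 10^-5
The 5% rule fails; solving x² + Ka·x − Ka·C₀ = 0 exactly:
x = (−Ka + √(Ka² + 4·Ka·C₀))/2 = 1.19 × 10^-4 M
pH = −log(1.19 × 10^-4) = 3.92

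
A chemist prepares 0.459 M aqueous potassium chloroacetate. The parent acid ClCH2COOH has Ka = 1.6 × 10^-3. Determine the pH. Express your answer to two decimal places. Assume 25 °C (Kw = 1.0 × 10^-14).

ClCH2COO- is the conjugate base of the weak acid ClCH2COOH.
Kb = Kw/Ka = 1.0×10^-14 / 1.6 × 10^-3 = 6.25 × 10^-12
Kb = [OH-]²/(0.459 − [OH-]) = 6.25 × 10^-12
Neglecting [OH-] in the denominator: [OH-] = √(6.25 × 10^-12 × 0.459) = 1.69 × 10^-6 M
pOH = 5.77, so pH = 14.00 − pOH = 8.23

pH = 8.23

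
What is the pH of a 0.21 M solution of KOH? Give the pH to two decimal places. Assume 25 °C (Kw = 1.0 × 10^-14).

KOH is a strong base; [OH-] = 0.21 M.
pOH = -log(0.21) = 0.68
pH = 14.00 - 0.68 = 13.32

pH = 13.32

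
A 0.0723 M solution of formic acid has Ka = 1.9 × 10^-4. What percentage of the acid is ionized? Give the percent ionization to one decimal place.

HCOOH ⇌ HCOO- + H+; let x = [H+] at equilibrium.
Solve x² + 0.00019x − 1.37e-05 = 0 → x = 3.61 × 10^-3 M
Fraction ionized = 3.61 × 10^-3 / 0.0723 = 0.0499 → 5.0%

5.0%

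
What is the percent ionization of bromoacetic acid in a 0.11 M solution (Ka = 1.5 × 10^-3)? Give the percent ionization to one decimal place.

BrCH2COOH ⇌ BrCH2COO- + H+; let x = [H+] at equilibrium.
Solve x² + 0.0015x − 0.000165 = 0 → x = 1.21 × 10^-2 M
% ionization = x/C₀ × 100% = 1.21 × 10^-2/0.11 × 100% = 11.0%

11.0%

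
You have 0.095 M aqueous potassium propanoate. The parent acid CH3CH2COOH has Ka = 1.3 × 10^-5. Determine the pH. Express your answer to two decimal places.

CH3CH2COO- is the conjugate base of the weak acid CH3CH2COOH.
Kb = Kw/Ka = 1.0×10^-14 / 1.3 × 10^-5 = 7.69 × 10^-10
Kb = [OH-]²/(0.095 − [OH-]) = 7.69 × 10^-10
Assume [OH-] ≪ 0.095: [OH-] ≈ √(7.69 × 10^-10 × 0.095) = 8.55 × 10^-6 M
pOH = −log(8.55 × 10^-6) = 5.07; pH = 14.00 − 5.07 = 8.93

pH = 8.93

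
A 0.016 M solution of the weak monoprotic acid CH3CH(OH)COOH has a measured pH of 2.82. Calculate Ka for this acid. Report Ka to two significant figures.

[H+] = 10^(-2.82) = 1.51 × 10^-3 M
At equilibrium [HA] = 0.016 − 1.51 × 10^-3 = 1.45 × 10^-2 M
Ka = [H+][A-]/[HA] = (1.51 × 10^-3)² / 1.45 × 10^-2 = 1.6 × 10^-4

Ka = 1.6 × 10^-4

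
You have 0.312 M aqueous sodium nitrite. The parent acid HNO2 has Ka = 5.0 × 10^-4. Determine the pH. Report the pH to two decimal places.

NO2- is the conjugate base of the weak acid HNO2.
Kb = Kw/Ka = 1.0×10^-14 / 5.0 × 10^-4 = 2.00 × 10^-11
Kb = x²/(0.312 − x) = 2.00 × 10^-11
Assume x ≪ 0.312: x ≈ √(2.00 × 10^-11 × 0.312) = 2.50 × 10^-6 M
pOH = −log(2.50 × 10^-6) = 5.60; pH = 14.00 − 5.60 = 8.40

pH = 8.40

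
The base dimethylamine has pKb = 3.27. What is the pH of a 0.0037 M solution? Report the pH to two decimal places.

pH = 11.07

(CH3)2NH + H2O ⇌ (CH3)2NH2+ + OH-
Kb = 10^(−3.27) = 5.37 × 10^-4
Kb = x²/(0.0037 − x) = 5.37 × 10^-4
x is not negligible relative to C₀; solve x² + 0.000537·x − 1.99e-06 = 0.
x = (−Kb + √(Kb² + 4·Kb·C₀))/2 = 1.17 × 10^-3 M
pOH = −log(1.17 × 10^-3) = 2.93; pH = 14.00 − 2.93 = 11.07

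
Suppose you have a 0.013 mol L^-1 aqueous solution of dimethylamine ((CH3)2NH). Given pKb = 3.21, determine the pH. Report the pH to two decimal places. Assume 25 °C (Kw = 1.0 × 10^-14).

(CH3)2NH + H2O ⇌ (CH3)2NH2+ + OH-
Kb = 10^(−3.21) = 6.17 × 10^-4
Kb = [OH-]²/(0.013 − [OH-]) = 6.17 × 10^-4
[OH-] is not negligible relative to C₀; solve [OH-]² + 0.000617·[OH-] − 8.02e-06 = 0.
[OH-] = (−Kb + √(Kb² + 4·Kb·C₀))/2 = 2.54 × 10^-3 M
pOH = −log(2.54 × 10^-3) = 2.60; pH = 14.00 − 2.60 = 11.40

pH = 11.40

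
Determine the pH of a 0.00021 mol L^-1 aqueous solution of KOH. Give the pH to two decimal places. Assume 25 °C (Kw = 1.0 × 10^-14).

KOH is a strong base; [OH-] = 0.00021 M.
pOH = -log(0.00021) = 3.68
pH = 14.00 - 3.68 = 10.32

pH = 10.32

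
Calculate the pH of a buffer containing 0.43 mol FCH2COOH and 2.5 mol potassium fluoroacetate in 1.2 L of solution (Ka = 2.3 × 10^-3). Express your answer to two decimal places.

pKa = −log(2.3 × 10^-3) = 2.638
pH = pKa + log([A⁻]/[HA]) = 2.638 + log(2.5/0.43)
pH = 2.638 + (+0.764) = 3.40

pH = 3.40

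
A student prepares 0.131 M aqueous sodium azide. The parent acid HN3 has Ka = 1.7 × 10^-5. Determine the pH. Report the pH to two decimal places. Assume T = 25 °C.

pH = 8.94

N3- is the conjugate base of the weak acid HN3.
Kb = Kw/Ka = 1.0×10^-14 / 1.7 × 10^-5 = 5.88 × 10^-10
From the ICE table, Kb = [OH-]²/(0.131 − [OH-]) = 5.88 × 10^-10.
Assume [OH-] ≪ 0.131: [OH-] ≈ √(5.88 × 10^-10 × 0.131) = 8.78 × 10^-6 M
([OH-]/C₀ = 0.0067% < 5%, so the approximation holds.)
pOH = −log(8.78 × 10^-6) = 5.06; pH = 14.00 − 5.06 = 8.94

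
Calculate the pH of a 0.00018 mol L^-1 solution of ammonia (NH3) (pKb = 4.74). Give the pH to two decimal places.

NH3 + H2O ⇌ NH4+ + OH-
Kb = 10^(−4.74) = 1.82 × 10^-5
From the ICE table, Kb = x²/(0.00018 − x) = 1.82 × 10^-5.
The 5% rule fails; solving x² + Kb·x − Kb·C₀ = 0 exactly:
x = [−1.82e-05 + √(1.82e-05² + 1.31e-08)]/2 = 4.89 × 10^-5 M
pOH = 4.31, so pH = 14.00 − pOH = 9.69

pH = 9.69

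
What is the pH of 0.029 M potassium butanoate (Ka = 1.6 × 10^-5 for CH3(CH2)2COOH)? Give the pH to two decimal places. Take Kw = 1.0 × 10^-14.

CH3(CH2)2COO- is the conjugate base of the weak acid CH3(CH2)2COOH.
Kb = Kw/Ka = 1.0×10^-14 / 1.6 × 10^-5 = 6.25 × 10^-10
From the ICE table, Kb = [OH-]²/(0.029 − [OH-]) = 6.25 × 10^-10.
Neglecting [OH-] in the denominator: [OH-] = √(6.25 × 10^-10 × 0.029) = 4.26 × 10^-6 M
([OH-]/C₀ = 0.015% < 5%, so the approximation holds.)
pOH = −log(4.26 × 10^-6) = 5.37; pH = 14.00 − 5.37 = 8.63

pH = 8.63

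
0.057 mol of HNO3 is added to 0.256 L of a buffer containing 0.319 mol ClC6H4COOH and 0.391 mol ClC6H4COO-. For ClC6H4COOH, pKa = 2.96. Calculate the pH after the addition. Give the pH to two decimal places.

pH = 2.91

Added H+ converts ClC6H4COO- to ClC6H4COOH: ClC6H4COOH → 0.376 mol, ClC6H4COO- → 0.334 mol.
pH = pKa + log(n_ClC6H4COO-/n_ClC6H4COOH) = 2.96 + log(0.334/0.376) = 2.96 + (-0.051)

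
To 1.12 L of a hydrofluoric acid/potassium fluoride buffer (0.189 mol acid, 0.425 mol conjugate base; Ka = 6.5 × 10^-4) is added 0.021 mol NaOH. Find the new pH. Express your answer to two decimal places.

pH = 3.61

After neutralization: n(HF) = 0.168 mol, n(F-) = 0.446 mol.
pKa = −log(6.5 × 10^-4) = 3.187
pH = pKa + log(n_F-/n_HF) = 3.187 + log(0.446/0.168) = 3.187 + (+0.424)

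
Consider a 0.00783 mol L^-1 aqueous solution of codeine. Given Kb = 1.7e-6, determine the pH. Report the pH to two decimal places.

C18H21NO3 + H2O ⇌ C18H22NO3+ + OH-
Let x = [OH-] at equilibrium. Kb = x²/(0.00783 − x).
Neglecting x in the denominator: x = √(1.7 × 10^-6 × 0.00783) = 1.15 × 10^-4 M
pOH = −log(1.15 × 10^-4) = 3.94; pH = 14.00 − 3.94 = 10.06

pH = 10.06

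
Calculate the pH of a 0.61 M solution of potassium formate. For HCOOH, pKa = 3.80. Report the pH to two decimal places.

HCOO- is the conjugate base of the weak acid HCOOH.
Ka = 10^(−3.80) = 1.58 × 10^-4
Kb = Kw/Ka = 1.0×10^-14 / 1.58 × 10^-4 = 6.33 × 10^-11
Kb = x²/(0.61 − x) = 6.33 × 10^-11
Neglecting x in the denominator: x = √(6.33 × 10^-11 × 0.61) = 6.21 × 10^-6 M
Check: 0.001% ionized — well under 5%, approximation valid.
pOH = −log(6.21 × 10^-6) = 5.21; pH = 14.00 − 5.21 = 8.79

pH = 8.79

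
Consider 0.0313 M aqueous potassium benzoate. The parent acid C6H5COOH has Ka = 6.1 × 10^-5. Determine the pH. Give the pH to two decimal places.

pH = 8.36

C6H5COO- is the conjugate base of the weak acid C6H5COOH.
Kb = Kw/Ka = 1.0×10^-14 / 6.1 × 10^-5 = 1.64 × 10^-10
From the ICE table, Kb = [OH-]²/(0.0313 − [OH-]) = 1.64 × 10^-10.
Since Kb ≪ C₀, [OH-] ≈ √(Kb·C₀) = 2.27 × 10^-6 M.
pOH = 5.64, so pH = 14.00 − pOH = 8.36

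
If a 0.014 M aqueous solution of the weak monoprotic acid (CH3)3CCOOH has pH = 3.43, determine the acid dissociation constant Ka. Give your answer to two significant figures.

[H+] = 10^(-3.43) = 3.72 × 10^-4 M
At equilibrium [HA] = 0.014 − 3.72 × 10^-4 = 1.36 × 10^-2 M
Ka = [H+][A-]/[HA] = (3.72 × 10^-4)² / 1.36 × 10^-2 = 1.0 × 10^-5

Ka = 1.0 × 10^-5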